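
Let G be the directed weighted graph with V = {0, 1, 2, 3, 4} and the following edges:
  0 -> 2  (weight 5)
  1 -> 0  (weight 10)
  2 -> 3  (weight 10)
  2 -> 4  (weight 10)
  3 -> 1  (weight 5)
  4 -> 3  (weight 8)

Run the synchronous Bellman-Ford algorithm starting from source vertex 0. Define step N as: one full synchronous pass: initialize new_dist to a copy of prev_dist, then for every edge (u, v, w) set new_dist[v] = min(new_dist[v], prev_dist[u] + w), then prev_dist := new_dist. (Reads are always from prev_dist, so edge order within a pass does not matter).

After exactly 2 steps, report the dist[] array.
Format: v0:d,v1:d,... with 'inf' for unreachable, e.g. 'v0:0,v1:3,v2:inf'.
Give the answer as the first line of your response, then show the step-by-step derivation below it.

v0:0,v1:inf,v2:5,v3:15,v4:15

step 1: dist = v0:0,v1:inf,v2:5,v3:inf,v4:inf
step 2: dist = v0:0,v1:inf,v2:5,v3:15,v4:15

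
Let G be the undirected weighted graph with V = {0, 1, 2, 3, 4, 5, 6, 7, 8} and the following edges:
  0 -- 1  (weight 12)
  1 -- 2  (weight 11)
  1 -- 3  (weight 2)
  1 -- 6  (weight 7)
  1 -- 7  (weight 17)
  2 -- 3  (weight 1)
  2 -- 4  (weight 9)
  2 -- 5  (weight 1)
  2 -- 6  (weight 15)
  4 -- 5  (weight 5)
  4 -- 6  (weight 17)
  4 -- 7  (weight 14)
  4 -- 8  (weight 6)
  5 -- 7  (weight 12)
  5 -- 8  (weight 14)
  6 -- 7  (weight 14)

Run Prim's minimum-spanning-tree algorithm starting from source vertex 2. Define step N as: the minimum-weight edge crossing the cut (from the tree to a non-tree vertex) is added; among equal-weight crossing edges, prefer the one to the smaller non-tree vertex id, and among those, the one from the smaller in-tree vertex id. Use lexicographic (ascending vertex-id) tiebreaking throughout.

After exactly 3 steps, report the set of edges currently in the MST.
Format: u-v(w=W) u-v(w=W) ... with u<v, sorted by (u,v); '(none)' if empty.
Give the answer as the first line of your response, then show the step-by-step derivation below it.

1-3(w=2) 2-3(w=1) 2-5(w=1)

step 1: add edge 2-3 (w=1); MST = {2-3(w=1)}
step 2: add edge 2-5 (w=1); MST = {2-3(w=1) 2-5(w=1)}
step 3: add edge 1-3 (w=2); MST = {1-3(w=2) 2-3(w=1) 2-5(w=1)}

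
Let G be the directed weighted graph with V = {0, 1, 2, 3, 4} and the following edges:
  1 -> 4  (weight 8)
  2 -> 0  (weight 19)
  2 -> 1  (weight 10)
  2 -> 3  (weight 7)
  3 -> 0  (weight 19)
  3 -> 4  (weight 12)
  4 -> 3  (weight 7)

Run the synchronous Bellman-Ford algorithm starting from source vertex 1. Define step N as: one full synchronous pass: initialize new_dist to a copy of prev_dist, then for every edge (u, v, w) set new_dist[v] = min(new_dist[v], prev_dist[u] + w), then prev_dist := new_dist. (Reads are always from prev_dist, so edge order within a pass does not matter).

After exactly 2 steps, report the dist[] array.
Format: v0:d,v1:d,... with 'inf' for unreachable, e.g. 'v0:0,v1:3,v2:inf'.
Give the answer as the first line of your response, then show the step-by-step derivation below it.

v0:inf,v1:0,v2:inf,v3:15,v4:8

step 1: dist = v0:inf,v1:0,v2:inf,v3:inf,v4:8
step 2: dist = v0:inf,v1:0,v2:inf,v3:15,v4:8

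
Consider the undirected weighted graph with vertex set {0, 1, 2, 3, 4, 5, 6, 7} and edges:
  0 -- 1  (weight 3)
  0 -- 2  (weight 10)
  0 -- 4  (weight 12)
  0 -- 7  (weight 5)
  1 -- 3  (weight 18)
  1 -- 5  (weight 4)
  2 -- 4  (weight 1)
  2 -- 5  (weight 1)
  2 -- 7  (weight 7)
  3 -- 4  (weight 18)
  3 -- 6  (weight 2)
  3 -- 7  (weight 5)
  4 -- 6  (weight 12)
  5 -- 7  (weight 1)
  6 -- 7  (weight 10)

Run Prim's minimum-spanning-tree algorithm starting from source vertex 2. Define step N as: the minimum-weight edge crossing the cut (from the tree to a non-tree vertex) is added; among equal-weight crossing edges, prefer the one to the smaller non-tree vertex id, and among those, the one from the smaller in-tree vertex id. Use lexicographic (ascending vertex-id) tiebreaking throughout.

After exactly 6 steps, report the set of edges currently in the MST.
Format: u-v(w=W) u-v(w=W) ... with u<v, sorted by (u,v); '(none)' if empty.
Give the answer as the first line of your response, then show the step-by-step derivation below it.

0-1(w=3) 1-5(w=4) 2-4(w=1) 2-5(w=1) 3-7(w=5) 5-7(w=1)

step 1: add edge 2-4 (w=1); MST = {2-4(w=1)}
step 2: add edge 2-5 (w=1); MST = {2-4(w=1) 2-5(w=1)}
step 3: add edge 5-7 (w=1); MST = {2-4(w=1) 2-5(w=1) 5-7(w=1)}
step 4: add edge 1-5 (w=4); MST = {1-5(w=4) 2-4(w=1) 2-5(w=1) 5-7(w=1)}
step 5: add edge 0-1 (w=3); MST = {0-1(w=3) 1-5(w=4) 2-4(w=1) 2-5(w=1) 5-7(w=1)}
step 6: add edge 3-7 (w=5); MST = {0-1(w=3) 1-5(w=4) 2-4(w=1) 2-5(w=1) 3-7(w=5) 5-7(w=1)}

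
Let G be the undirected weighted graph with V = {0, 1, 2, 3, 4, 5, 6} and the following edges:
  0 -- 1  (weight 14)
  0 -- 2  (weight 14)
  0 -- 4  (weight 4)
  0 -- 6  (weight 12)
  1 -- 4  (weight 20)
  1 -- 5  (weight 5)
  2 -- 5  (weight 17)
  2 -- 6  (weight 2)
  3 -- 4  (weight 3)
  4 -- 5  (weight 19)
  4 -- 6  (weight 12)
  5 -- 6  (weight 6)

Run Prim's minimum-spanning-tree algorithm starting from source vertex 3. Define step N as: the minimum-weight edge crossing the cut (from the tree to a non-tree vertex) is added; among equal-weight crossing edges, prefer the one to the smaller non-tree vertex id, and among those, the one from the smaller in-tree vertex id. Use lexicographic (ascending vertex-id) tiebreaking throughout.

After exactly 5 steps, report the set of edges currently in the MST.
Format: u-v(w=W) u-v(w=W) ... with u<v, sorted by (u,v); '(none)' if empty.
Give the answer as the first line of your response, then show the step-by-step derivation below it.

0-4(w=4) 0-6(w=12) 2-6(w=2) 3-4(w=3) 5-6(w=6)

step 1: add edge 3-4 (w=3); MST = {3-4(w=3)}
step 2: add edge 0-4 (w=4); MST = {0-4(w=4) 3-4(w=3)}
step 3: add edge 0-6 (w=12); MST = {0-4(w=4) 0-6(w=12) 3-4(w=3)}
step 4: add edge 2-6 (w=2); MST = {0-4(w=4) 0-6(w=12) 2-6(w=2) 3-4(w=3)}
step 5: add edge 5-6 (w=6); MST = {0-4(w=4) 0-6(w=12) 2-6(w=2) 3-4(w=3) 5-6(w=6)}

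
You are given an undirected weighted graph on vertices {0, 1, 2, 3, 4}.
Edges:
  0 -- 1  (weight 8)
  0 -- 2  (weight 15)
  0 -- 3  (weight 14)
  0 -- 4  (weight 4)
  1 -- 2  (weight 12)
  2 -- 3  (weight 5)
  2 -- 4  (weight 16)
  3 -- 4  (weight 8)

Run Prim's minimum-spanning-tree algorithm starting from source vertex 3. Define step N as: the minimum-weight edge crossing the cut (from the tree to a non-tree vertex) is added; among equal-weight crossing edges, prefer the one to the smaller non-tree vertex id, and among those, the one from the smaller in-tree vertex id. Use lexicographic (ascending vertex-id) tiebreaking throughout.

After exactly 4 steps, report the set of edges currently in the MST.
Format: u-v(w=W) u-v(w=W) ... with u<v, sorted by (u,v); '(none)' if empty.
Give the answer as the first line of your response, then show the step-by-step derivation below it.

0-1(w=8) 0-4(w=4) 2-3(w=5) 3-4(w=8)

step 1: add edge 2-3 (w=5); MST = {2-3(w=5)}
step 2: add edge 3-4 (w=8); MST = {2-3(w=5) 3-4(w=8)}
step 3: add edge 0-4 (w=4); MST = {0-4(w=4) 2-3(w=5) 3-4(w=8)}
step 4: add edge 0-1 (w=8); MST = {0-1(w=8) 0-4(w=4) 2-3(w=5) 3-4(w=8)}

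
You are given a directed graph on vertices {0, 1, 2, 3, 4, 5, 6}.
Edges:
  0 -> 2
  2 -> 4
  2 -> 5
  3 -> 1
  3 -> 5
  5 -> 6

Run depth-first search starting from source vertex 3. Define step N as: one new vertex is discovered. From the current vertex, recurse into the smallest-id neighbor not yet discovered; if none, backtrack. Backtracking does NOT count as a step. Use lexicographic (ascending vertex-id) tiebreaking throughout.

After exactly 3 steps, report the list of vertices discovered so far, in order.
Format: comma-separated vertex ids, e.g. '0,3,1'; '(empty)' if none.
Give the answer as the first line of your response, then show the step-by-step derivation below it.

3,1,5

step 1: discover 3; path=3; order=3
step 2: discover 1; path=3>1; order=3,1
step 3: discover 5; path=3>5; order=3,1,5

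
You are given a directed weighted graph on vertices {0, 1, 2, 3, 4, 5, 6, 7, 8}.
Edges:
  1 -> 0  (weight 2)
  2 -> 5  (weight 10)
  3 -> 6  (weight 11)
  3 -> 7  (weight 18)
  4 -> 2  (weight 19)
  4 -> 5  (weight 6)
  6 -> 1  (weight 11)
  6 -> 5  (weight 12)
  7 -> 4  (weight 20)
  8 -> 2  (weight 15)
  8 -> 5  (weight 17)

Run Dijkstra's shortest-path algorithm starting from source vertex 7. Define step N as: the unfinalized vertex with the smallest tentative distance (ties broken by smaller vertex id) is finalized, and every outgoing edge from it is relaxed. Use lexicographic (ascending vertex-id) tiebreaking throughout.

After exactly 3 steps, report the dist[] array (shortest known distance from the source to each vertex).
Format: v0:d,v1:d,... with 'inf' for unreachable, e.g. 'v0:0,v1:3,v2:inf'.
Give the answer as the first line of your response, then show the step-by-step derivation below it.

v0:inf,v1:inf,v2:39,v3:inf,v4:20,v5:26,v6:inf,v7:0,v8:inf

step 1: dist = v0:inf,v1:inf,v2:inf,v3:inf,v4:20,v5:inf,v6:inf,v7:0,v8:inf
step 2: dist = v0:inf,v1:inf,v2:39,v3:inf,v4:20,v5:26,v6:inf,v7:0,v8:inf
step 3: dist = v0:inf,v1:inf,v2:39,v3:inf,v4:20,v5:26,v6:inf,v7:0,v8:inf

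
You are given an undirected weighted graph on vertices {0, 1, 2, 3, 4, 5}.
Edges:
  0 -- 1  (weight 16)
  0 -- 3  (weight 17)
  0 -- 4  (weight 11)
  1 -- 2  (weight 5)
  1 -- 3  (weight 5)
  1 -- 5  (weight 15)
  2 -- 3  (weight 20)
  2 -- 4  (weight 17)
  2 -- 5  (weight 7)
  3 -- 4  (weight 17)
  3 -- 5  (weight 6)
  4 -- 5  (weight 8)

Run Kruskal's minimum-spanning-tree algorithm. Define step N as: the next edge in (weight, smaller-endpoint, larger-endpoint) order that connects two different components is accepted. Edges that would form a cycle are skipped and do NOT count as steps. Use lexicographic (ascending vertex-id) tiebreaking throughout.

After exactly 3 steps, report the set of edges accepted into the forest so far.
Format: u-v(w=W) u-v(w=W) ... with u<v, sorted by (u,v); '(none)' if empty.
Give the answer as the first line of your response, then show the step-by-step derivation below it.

1-2(w=5) 1-3(w=5) 3-5(w=6)

step 1: add edge 1-2 (w=5); MST = {1-2(w=5)}
step 2: add edge 1-3 (w=5); MST = {1-2(w=5) 1-3(w=5)}
step 3: add edge 3-5 (w=6); MST = {1-2(w=5) 1-3(w=5) 3-5(w=6)}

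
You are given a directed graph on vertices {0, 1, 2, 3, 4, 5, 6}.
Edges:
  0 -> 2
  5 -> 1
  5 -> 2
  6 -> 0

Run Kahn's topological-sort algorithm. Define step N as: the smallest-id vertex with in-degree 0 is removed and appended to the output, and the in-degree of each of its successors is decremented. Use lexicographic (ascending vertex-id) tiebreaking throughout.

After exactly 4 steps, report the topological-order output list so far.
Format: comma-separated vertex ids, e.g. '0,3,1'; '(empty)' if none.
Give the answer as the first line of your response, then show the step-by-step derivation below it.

3,4,5,1

step 1: output 3; order=[3]; indeg=(1,1,2,0,0,0,0)
step 2: output 4; order=[3,4]; indeg=(1,1,2,0,0,0,0)
step 3: output 5; order=[3,4,5]; indeg=(1,0,1,0,0,0,0)
step 4: output 1; order=[3,4,5,1]; indeg=(1,0,1,0,0,0,0)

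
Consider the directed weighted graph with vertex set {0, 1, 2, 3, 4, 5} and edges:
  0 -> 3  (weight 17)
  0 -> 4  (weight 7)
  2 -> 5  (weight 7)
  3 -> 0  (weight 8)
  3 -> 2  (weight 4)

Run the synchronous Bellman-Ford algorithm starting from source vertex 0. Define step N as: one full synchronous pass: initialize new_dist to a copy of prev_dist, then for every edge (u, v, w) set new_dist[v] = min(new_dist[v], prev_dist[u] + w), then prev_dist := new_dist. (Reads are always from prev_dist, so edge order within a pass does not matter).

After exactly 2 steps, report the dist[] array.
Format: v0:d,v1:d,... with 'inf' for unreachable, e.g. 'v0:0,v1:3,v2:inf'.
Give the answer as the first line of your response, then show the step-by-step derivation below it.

v0:0,v1:inf,v2:21,v3:17,v4:7,v5:inf

step 1: dist = v0:0,v1:inf,v2:inf,v3:17,v4:7,v5:inf
step 2: dist = v0:0,v1:inf,v2:21,v3:17,v4:7,v5:inf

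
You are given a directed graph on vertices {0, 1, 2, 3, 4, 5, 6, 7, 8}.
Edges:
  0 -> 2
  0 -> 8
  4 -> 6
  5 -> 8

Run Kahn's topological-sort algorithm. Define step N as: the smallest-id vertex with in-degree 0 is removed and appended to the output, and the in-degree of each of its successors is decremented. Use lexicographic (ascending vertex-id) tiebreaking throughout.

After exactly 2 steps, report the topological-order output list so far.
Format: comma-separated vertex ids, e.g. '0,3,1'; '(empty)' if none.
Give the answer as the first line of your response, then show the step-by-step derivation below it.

0,1

step 1: output 0; order=[0]; indeg=(0,0,0,0,0,0,1,0,1)
step 2: output 1; order=[0,1]; indeg=(0,0,0,0,0,0,1,0,1)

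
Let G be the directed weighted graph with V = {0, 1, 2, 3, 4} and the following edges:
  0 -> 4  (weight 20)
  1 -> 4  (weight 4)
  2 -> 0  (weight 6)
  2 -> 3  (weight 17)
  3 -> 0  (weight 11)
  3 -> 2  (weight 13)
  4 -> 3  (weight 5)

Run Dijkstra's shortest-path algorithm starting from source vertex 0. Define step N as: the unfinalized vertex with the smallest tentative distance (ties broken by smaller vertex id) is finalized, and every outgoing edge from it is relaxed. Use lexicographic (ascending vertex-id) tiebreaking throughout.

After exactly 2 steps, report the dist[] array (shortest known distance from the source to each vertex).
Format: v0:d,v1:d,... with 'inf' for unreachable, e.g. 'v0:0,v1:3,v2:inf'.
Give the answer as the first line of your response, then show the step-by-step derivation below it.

v0:0,v1:inf,v2:inf,v3:25,v4:20

step 1: dist = v0:0,v1:inf,v2:inf,v3:inf,v4:20
step 2: dist = v0:0,v1:inf,v2:inf,v3:25,v4:20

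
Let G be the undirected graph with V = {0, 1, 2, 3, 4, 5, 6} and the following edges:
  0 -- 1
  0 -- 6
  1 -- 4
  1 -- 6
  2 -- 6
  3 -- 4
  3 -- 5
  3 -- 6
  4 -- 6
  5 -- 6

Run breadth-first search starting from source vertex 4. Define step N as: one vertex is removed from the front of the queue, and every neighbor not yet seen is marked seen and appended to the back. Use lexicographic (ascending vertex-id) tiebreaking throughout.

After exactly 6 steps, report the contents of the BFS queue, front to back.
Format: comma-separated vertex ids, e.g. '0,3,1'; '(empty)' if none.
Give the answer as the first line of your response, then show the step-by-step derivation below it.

2

step 1: dequeue 4; queue=[1,3,6]; order=4
step 2: dequeue 1; queue=[3,6,0]; order=4,1
step 3: dequeue 3; queue=[6,0,5]; order=4,1,3
step 4: dequeue 6; queue=[0,5,2]; order=4,1,3,6
step 5: dequeue 0; queue=[5,2]; order=4,1,3,6,0
step 6: dequeue 5; queue=[2]; order=4,1,3,6,0,5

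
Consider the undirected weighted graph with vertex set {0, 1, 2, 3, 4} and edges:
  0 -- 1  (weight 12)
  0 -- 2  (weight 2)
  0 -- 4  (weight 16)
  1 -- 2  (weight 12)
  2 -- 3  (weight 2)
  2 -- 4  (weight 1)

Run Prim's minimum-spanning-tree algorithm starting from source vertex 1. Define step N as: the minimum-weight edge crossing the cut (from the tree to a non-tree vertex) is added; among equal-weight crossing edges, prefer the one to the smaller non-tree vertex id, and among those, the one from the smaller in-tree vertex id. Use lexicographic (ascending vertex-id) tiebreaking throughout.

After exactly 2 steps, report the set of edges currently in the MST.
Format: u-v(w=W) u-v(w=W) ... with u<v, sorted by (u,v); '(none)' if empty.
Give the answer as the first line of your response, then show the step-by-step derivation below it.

0-1(w=12) 0-2(w=2)

step 1: add edge 0-1 (w=12); MST = {0-1(w=12)}
step 2: add edge 0-2 (w=2); MST = {0-1(w=12) 0-2(w=2)}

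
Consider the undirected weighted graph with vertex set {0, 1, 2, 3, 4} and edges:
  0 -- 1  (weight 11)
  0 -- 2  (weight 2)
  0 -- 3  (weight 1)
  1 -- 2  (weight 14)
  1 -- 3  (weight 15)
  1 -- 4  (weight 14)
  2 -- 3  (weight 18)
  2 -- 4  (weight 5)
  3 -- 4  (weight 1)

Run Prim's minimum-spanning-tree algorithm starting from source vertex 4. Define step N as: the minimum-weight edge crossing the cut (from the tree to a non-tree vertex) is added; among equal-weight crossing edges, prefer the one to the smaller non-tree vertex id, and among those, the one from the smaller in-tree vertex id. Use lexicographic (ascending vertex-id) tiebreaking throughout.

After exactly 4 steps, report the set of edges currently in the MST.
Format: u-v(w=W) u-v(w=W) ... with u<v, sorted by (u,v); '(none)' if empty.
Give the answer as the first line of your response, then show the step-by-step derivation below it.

0-1(w=11) 0-2(w=2) 0-3(w=1) 3-4(w=1)

step 1: add edge 3-4 (w=1); MST = {3-4(w=1)}
step 2: add edge 0-3 (w=1); MST = {0-3(w=1) 3-4(w=1)}
step 3: add edge 0-2 (w=2); MST = {0-2(w=2) 0-3(w=1) 3-4(w=1)}
step 4: add edge 0-1 (w=11); MST = {0-1(w=11) 0-2(w=2) 0-3(w=1) 3-4(w=1)}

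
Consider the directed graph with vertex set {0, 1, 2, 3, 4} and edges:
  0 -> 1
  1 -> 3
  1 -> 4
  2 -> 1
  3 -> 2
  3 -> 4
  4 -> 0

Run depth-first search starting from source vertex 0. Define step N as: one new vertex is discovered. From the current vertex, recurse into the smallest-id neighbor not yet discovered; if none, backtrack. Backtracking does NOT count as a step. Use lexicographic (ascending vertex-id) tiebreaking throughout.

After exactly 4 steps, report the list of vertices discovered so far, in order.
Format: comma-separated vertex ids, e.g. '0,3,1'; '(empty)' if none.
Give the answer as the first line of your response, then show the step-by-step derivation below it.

0,1,3,2

step 1: discover 0; path=0; order=0
step 2: discover 1; path=0>1; order=0,1
step 3: discover 3; path=0>1>3; order=0,1,3
step 4: discover 2; path=0>1>3>2; order=0,1,3,2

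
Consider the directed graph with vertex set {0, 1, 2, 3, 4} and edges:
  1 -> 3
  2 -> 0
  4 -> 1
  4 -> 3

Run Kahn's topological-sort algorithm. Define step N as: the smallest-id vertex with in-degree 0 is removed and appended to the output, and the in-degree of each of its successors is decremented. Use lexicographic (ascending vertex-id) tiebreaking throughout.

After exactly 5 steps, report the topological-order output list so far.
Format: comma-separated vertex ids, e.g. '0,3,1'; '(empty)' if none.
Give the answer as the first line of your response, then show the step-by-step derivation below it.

2,0,4,1,3

step 1: output 2; order=[2]; indeg=(0,1,0,2,0)
step 2: output 0; order=[2,0]; indeg=(0,1,0,2,0)
step 3: output 4; order=[2,0,4]; indeg=(0,0,0,1,0)
step 4: output 1; order=[2,0,4,1]; indeg=(0,0,0,0,0)
step 5: output 3; order=[2,0,4,1,3]; indeg=(0,0,0,0,0)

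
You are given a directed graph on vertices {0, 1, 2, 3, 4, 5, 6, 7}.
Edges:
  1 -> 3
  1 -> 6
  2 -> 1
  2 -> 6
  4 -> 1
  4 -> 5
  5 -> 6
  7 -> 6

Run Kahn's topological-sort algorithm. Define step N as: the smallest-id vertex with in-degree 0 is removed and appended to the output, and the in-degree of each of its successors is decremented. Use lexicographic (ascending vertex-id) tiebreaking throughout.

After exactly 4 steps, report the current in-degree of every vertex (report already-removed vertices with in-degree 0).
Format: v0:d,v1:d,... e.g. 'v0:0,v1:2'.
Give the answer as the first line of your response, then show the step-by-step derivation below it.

v0:0,v1:0,v2:0,v3:0,v4:0,v5:0,v6:2,v7:0

step 1: output 0; order=[0]; indeg=(0,2,0,1,0,1,4,0)
step 2: output 2; order=[0,2]; indeg=(0,1,0,1,0,1,3,0)
step 3: output 4; order=[0,2,4]; indeg=(0,0,0,1,0,0,3,0)
step 4: output 1; order=[0,2,4,1]; indeg=(0,0,0,0,0,0,2,0)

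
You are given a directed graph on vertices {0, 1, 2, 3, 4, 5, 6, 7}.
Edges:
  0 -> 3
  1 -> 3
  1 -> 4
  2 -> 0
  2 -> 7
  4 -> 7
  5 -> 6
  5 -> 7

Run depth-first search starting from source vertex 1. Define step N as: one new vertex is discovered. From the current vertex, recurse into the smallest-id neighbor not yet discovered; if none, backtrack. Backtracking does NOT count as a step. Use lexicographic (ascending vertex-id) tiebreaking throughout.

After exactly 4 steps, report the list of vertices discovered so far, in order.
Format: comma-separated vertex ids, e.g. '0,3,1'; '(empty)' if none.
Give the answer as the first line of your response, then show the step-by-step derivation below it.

1,3,4,7

step 1: discover 1; path=1; order=1
step 2: discover 3; path=1>3; order=1,3
step 3: discover 4; path=1>4; order=1,3,4
step 4: discover 7; path=1>4>7; order=1,3,4,7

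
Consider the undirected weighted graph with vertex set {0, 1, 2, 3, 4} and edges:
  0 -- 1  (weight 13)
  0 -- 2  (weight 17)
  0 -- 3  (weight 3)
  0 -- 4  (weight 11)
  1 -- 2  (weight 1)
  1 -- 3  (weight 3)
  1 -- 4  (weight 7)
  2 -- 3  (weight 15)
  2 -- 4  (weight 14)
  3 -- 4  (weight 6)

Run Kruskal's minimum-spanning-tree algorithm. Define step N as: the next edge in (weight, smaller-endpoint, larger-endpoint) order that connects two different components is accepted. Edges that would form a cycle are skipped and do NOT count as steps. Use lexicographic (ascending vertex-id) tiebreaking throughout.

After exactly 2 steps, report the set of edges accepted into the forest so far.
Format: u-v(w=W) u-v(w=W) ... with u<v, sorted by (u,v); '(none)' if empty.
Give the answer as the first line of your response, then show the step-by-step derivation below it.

0-3(w=3) 1-2(w=1)

step 1: add edge 1-2 (w=1); MST = {1-2(w=1)}
step 2: add edge 0-3 (w=3); MST = {0-3(w=3) 1-2(w=1)}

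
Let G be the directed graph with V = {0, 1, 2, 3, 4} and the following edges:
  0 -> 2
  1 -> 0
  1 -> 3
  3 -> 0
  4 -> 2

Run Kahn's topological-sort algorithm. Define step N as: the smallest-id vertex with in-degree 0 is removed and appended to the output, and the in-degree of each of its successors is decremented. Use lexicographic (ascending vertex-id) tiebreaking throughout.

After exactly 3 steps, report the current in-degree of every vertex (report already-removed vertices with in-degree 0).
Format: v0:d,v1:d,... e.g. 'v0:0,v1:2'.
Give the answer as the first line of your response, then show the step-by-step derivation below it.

v0:0,v1:0,v2:1,v3:0,v4:0

step 1: output 1; order=[1]; indeg=(1,0,2,0,0)
step 2: output 3; order=[1,3]; indeg=(0,0,2,0,0)
step 3: output 0; order=[1,3,0]; indeg=(0,0,1,0,0)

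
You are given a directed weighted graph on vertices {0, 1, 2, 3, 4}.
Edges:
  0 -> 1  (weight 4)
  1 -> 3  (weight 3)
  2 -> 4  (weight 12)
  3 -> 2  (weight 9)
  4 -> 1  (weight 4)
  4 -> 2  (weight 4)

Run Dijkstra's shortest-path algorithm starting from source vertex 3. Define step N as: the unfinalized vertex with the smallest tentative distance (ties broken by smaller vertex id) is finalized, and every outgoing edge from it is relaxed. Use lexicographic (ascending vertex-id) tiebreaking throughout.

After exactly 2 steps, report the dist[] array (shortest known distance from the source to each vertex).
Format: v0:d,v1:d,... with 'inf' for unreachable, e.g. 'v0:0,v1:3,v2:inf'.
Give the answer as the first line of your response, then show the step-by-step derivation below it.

v0:inf,v1:inf,v2:9,v3:0,v4:21

step 1: dist = v0:inf,v1:inf,v2:9,v3:0,v4:inf
step 2: dist = v0:inf,v1:inf,v2:9,v3:0,v4:21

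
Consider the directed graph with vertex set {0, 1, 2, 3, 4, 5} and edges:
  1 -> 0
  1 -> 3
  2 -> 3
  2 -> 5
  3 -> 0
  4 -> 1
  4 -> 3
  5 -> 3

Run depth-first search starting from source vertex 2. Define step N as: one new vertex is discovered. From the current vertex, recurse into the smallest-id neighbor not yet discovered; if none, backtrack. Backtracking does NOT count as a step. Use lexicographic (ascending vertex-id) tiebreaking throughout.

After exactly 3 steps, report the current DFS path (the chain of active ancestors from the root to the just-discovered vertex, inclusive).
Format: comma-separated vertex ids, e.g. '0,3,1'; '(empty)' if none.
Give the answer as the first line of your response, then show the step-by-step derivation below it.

2,3,0

step 1: discover 2; path=2; order=2
step 2: discover 3; path=2>3; order=2,3
step 3: discover 0; path=2>3>0; order=2,3,0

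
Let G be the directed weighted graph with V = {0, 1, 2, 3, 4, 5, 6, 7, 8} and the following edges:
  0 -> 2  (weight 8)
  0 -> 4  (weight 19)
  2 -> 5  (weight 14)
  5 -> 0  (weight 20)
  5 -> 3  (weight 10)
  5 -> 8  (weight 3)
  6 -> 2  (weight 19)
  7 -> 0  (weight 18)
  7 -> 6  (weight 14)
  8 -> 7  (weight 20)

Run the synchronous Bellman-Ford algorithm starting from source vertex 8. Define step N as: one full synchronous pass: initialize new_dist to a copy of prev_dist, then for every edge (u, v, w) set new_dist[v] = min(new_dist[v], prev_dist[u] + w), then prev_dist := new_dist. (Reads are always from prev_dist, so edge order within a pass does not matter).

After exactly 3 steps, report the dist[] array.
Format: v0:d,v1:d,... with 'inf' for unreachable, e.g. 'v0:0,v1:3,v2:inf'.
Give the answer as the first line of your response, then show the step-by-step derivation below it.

v0:38,v1:inf,v2:46,v3:inf,v4:57,v5:inf,v6:34,v7:20,v8:0

step 1: dist = v0:inf,v1:inf,v2:inf,v3:inf,v4:inf,v5:inf,v6:inf,v7:20,v8:0
step 2: dist = v0:38,v1:inf,v2:inf,v3:inf,v4:inf,v5:inf,v6:34,v7:20,v8:0
step 3: dist = v0:38,v1:inf,v2:46,v3:inf,v4:57,v5:inf,v6:34,v7:20,v8:0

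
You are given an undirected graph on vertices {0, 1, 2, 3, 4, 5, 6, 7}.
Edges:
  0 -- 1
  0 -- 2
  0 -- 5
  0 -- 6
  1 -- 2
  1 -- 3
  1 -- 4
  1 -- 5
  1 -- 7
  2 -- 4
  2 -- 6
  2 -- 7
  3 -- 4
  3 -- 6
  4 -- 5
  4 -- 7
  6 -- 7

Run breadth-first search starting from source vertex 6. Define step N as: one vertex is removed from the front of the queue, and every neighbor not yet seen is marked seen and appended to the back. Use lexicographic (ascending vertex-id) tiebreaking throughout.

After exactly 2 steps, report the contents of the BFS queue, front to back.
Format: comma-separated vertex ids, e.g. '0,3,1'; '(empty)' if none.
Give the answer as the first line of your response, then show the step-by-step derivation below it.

2,3,7,1,5

step 1: dequeue 6; queue=[0,2,3,7]; order=6
step 2: dequeue 0; queue=[2,3,7,1,5]; order=6,0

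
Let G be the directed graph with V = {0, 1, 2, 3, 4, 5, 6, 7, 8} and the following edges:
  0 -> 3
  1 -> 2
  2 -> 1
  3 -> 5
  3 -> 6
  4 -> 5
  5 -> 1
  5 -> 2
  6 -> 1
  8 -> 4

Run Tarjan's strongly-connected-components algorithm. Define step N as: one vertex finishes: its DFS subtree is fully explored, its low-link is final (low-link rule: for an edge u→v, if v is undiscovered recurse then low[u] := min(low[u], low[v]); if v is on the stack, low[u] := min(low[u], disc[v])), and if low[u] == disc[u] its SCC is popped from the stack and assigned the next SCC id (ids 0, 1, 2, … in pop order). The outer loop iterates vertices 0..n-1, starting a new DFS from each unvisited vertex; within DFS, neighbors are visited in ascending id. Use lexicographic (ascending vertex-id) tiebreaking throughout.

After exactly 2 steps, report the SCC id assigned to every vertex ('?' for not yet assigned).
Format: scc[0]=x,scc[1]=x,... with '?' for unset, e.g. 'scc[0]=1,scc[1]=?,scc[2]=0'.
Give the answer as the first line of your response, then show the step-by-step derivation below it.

scc[0]=?,scc[1]=0,scc[2]=0,scc[3]=?,scc[4]=?,scc[5]=?,scc[6]=?,scc[7]=?,scc[8]=?

step 1: low=(low[0]=0,low[1]=3,low[2]=3,low[3]=1,low[4]=?,low[5]=2,low[6]=?,low[7]=?,low[8]=?); scc=(scc[0]=?,scc[1]=?,scc[2]=?,scc[3]=?,scc[4]=?,scc[5]=?,scc[6]=?,scc[7]=?,scc[8]=?)
step 2: low=(low[0]=0,low[1]=3,low[2]=3,low[3]=1,low[4]=?,low[5]=2,low[6]=?,low[7]=?,low[8]=?); scc=(scc[0]=?,scc[1]=0,scc[2]=0,scc[3]=?,scc[4]=?,scc[5]=?,scc[6]=?,scc[7]=?,scc[8]=?)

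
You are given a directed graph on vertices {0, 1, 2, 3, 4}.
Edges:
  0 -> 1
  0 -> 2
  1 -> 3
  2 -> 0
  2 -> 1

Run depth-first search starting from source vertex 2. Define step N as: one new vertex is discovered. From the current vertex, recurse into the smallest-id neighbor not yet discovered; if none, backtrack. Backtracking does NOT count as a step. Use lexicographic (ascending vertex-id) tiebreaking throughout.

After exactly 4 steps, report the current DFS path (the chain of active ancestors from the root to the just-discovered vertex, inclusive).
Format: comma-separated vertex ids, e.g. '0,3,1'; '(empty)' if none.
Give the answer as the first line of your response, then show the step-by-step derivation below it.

2,0,1,3

step 1: discover 2; path=2; order=2
step 2: discover 0; path=2>0; order=2,0
step 3: discover 1; path=2>0>1; order=2,0,1
step 4: discover 3; path=2>0>1>3; order=2,0,1,3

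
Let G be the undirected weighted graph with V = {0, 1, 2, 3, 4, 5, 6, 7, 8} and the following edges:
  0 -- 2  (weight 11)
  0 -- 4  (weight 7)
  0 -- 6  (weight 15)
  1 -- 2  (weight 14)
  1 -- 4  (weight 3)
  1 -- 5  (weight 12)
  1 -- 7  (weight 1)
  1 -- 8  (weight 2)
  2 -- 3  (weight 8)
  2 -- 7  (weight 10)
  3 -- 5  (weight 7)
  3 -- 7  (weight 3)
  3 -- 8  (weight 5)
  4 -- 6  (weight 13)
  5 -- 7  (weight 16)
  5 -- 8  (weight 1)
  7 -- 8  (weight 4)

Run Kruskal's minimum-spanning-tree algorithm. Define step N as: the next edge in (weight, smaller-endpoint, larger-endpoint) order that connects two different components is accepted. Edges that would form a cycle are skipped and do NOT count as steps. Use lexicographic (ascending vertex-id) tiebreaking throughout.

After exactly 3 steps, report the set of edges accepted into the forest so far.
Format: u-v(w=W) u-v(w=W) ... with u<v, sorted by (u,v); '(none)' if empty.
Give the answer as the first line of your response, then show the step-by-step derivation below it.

1-7(w=1) 1-8(w=2) 5-8(w=1)

step 1: add edge 1-7 (w=1); MST = {1-7(w=1)}
step 2: add edge 5-8 (w=1); MST = {1-7(w=1) 5-8(w=1)}
step 3: add edge 1-8 (w=2); MST = {1-7(w=1) 1-8(w=2) 5-8(w=1)}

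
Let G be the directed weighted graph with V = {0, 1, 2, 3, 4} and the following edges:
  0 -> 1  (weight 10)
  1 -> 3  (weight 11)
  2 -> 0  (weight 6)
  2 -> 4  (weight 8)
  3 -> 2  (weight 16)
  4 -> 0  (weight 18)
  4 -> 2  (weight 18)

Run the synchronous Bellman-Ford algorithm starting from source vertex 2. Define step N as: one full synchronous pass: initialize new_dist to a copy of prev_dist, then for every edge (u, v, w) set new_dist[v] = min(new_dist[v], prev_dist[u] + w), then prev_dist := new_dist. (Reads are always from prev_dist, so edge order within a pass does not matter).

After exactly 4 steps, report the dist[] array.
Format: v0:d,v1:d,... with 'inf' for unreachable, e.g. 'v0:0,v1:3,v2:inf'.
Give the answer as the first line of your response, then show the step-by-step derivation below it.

v0:6,v1:16,v2:0,v3:27,v4:8

step 1: dist = v0:6,v1:inf,v2:0,v3:inf,v4:8
step 2: dist = v0:6,v1:16,v2:0,v3:inf,v4:8
step 3: dist = v0:6,v1:16,v2:0,v3:27,v4:8
step 4: dist = v0:6,v1:16,v2:0,v3:27,v4:8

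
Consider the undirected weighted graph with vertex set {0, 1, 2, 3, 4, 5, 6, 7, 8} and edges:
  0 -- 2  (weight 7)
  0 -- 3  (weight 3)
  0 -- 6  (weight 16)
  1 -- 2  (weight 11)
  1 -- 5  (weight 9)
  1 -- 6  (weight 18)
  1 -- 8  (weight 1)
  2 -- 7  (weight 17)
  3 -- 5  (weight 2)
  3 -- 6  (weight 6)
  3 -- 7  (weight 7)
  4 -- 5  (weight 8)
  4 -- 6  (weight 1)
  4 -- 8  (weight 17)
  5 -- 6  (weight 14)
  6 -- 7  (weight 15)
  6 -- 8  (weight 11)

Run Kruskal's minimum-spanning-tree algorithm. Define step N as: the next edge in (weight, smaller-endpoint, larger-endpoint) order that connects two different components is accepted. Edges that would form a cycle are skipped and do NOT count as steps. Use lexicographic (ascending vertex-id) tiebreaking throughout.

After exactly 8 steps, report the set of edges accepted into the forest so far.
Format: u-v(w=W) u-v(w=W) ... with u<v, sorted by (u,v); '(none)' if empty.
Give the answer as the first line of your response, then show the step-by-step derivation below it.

0-2(w=7) 0-3(w=3) 1-5(w=9) 1-8(w=1) 3-5(w=2) 3-6(w=6) 3-7(w=7) 4-6(w=1)

step 1: add edge 1-8 (w=1); MST = {1-8(w=1)}
step 2: add edge 4-6 (w=1); MST = {1-8(w=1) 4-6(w=1)}
step 3: add edge 3-5 (w=2); MST = {1-8(w=1) 3-5(w=2) 4-6(w=1)}
step 4: add edge 0-3 (w=3); MST = {0-3(w=3) 1-8(w=1) 3-5(w=2) 4-6(w=1)}
step 5: add edge 3-6 (w=6); MST = {0-3(w=3) 1-8(w=1) 3-5(w=2) 3-6(w=6) 4-6(w=1)}
step 6: add edge 0-2 (w=7); MST = {0-2(w=7) 0-3(w=3) 1-8(w=1) 3-5(w=2) 3-6(w=6) 4-6(w=1)}
step 7: add edge 3-7 (w=7); MST = {0-2(w=7) 0-3(w=3) 1-8(w=1) 3-5(w=2) 3-6(w=6) 3-7(w=7) 4-6(w=1)}
step 8: add edge 1-5 (w=9); MST = {0-2(w=7) 0-3(w=3) 1-5(w=9) 1-8(w=1) 3-5(w=2) 3-6(w=6) 3-7(w=7) 4-6(w=1)}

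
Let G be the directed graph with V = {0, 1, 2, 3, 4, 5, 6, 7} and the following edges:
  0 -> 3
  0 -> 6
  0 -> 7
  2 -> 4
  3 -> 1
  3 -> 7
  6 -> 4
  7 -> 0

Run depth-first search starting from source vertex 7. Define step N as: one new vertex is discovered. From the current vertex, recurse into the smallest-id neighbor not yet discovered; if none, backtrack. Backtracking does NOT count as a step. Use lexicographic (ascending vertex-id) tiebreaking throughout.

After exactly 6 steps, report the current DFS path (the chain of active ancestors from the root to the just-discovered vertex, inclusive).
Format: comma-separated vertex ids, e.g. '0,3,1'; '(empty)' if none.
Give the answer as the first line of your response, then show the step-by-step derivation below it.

7,0,6,4

step 1: discover 7; path=7; order=7
step 2: discover 0; path=7>0; order=7,0
step 3: discover 3; path=7>0>3; order=7,0,3
step 4: discover 1; path=7>0>3>1; order=7,0,3,1
step 5: discover 6; path=7>0>6; order=7,0,3,1,6
step 6: discover 4; path=7>0>6>4; order=7,0,3,1,6,4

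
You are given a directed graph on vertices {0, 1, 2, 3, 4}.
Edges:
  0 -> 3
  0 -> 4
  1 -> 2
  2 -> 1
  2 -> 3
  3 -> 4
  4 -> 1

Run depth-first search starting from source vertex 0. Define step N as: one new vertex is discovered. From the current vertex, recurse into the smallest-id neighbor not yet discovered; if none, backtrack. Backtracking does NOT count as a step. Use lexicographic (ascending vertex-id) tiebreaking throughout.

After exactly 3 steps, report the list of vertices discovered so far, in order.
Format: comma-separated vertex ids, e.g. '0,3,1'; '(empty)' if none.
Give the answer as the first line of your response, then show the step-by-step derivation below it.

0,3,4

step 1: discover 0; path=0; order=0
step 2: discover 3; path=0>3; order=0,3
step 3: discover 4; path=0>3>4; order=0,3,4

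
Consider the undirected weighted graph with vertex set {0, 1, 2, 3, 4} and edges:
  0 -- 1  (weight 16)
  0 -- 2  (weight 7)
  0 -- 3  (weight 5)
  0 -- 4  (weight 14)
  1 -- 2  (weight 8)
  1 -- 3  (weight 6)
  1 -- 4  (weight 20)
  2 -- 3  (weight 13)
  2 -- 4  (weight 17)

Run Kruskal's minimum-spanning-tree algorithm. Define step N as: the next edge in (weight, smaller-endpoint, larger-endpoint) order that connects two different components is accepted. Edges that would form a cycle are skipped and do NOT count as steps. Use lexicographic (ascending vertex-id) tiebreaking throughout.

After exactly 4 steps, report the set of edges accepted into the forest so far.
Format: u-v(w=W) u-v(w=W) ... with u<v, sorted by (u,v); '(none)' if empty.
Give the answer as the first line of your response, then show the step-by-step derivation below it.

0-2(w=7) 0-3(w=5) 0-4(w=14) 1-3(w=6)

step 1: add edge 0-3 (w=5); MST = {0-3(w=5)}
step 2: add edge 1-3 (w=6); MST = {0-3(w=5) 1-3(w=6)}
step 3: add edge 0-2 (w=7); MST = {0-2(w=7) 0-3(w=5) 1-3(w=6)}
step 4: add edge 0-4 (w=14); MST = {0-2(w=7) 0-3(w=5) 0-4(w=14) 1-3(w=6)}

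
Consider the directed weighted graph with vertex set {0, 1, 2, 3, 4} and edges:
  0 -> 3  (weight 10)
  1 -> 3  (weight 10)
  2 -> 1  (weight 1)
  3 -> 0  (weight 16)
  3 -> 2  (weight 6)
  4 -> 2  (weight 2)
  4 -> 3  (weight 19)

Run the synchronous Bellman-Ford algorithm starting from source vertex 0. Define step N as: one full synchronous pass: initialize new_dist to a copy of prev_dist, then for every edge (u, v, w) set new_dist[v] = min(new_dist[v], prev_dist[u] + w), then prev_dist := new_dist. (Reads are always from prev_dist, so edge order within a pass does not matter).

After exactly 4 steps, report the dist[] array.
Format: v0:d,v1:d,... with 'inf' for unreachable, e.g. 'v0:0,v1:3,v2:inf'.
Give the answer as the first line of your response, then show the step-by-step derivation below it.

v0:0,v1:17,v2:16,v3:10,v4:inf

step 1: dist = v0:0,v1:inf,v2:inf,v3:10,v4:inf
step 2: dist = v0:0,v1:inf,v2:16,v3:10,v4:inf
step 3: dist = v0:0,v1:17,v2:16,v3:10,v4:inf
step 4: dist = v0:0,v1:17,v2:16,v3:10,v4:inf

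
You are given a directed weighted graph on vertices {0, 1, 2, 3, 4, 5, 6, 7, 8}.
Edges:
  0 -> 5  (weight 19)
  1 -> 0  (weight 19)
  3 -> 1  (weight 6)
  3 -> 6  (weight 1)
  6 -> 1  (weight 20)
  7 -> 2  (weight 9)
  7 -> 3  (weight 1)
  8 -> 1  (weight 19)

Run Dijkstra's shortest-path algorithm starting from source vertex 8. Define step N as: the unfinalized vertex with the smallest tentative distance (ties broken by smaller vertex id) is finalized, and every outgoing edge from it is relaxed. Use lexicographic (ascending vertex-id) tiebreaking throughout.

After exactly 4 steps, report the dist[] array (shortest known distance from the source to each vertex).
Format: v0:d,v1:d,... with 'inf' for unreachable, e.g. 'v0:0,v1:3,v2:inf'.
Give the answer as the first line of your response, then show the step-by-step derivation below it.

v0:38,v1:19,v2:inf,v3:inf,v4:inf,v5:57,v6:inf,v7:inf,v8:0

step 1: dist = v0:inf,v1:19,v2:inf,v3:inf,v4:inf,v5:inf,v6:inf,v7:inf,v8:0
step 2: dist = v0:38,v1:19,v2:inf,v3:inf,v4:inf,v5:inf,v6:inf,v7:inf,v8:0
step 3: dist = v0:38,v1:19,v2:inf,v3:inf,v4:inf,v5:57,v6:inf,v7:inf,v8:0
step 4: dist = v0:38,v1:19,v2:inf,v3:inf,v4:inf,v5:57,v6:inf,v7:inf,v8:0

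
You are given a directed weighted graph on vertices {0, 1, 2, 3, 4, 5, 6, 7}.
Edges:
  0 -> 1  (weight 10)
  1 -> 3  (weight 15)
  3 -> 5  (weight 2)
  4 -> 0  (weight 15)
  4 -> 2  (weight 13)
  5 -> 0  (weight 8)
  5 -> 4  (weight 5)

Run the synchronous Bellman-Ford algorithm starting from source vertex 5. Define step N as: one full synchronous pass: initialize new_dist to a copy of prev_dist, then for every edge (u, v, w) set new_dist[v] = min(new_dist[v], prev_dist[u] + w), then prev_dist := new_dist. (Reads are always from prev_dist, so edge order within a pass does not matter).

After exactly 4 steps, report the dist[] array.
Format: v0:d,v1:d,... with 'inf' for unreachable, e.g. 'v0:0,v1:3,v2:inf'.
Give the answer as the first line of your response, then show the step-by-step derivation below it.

v0:8,v1:18,v2:18,v3:33,v4:5,v5:0,v6:inf,v7:inf

step 1: dist = v0:8,v1:inf,v2:inf,v3:inf,v4:5,v5:0,v6:inf,v7:inf
step 2: dist = v0:8,v1:18,v2:18,v3:inf,v4:5,v5:0,v6:inf,v7:inf
step 3: dist = v0:8,v1:18,v2:18,v3:33,v4:5,v5:0,v6:inf,v7:inf
step 4: dist = v0:8,v1:18,v2:18,v3:33,v4:5,v5:0,v6:inf,v7:inf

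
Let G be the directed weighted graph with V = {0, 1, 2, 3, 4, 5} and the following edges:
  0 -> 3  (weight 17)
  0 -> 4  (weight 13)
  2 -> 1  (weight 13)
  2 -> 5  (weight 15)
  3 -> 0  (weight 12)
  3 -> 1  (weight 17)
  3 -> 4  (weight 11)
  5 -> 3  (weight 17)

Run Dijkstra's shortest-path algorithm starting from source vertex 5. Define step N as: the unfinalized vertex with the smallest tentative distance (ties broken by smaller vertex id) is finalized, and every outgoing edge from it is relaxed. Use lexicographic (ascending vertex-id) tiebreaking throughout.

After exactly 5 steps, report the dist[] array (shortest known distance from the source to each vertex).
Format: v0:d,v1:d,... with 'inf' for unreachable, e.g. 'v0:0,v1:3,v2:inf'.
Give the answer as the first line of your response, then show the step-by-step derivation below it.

v0:29,v1:34,v2:inf,v3:17,v4:28,v5:0

step 1: dist = v0:inf,v1:inf,v2:inf,v3:17,v4:inf,v5:0
step 2: dist = v0:29,v1:34,v2:inf,v3:17,v4:28,v5:0
step 3: dist = v0:29,v1:34,v2:inf,v3:17,v4:28,v5:0
step 4: dist = v0:29,v1:34,v2:inf,v3:17,v4:28,v5:0
step 5: dist = v0:29,v1:34,v2:inf,v3:17,v4:28,v5:0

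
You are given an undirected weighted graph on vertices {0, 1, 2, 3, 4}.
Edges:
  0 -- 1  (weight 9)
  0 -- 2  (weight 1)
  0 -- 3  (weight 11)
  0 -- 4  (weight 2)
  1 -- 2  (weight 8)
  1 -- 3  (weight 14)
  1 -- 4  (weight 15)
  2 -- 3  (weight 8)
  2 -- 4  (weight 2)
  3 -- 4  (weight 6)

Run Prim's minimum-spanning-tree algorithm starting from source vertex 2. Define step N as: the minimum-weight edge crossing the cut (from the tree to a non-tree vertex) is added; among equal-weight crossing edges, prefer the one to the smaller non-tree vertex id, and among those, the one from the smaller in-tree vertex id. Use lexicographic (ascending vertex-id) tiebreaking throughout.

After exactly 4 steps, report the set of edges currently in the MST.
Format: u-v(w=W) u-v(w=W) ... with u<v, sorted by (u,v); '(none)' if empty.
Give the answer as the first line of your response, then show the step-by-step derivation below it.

0-2(w=1) 0-4(w=2) 1-2(w=8) 3-4(w=6)

step 1: add edge 0-2 (w=1); MST = {0-2(w=1)}
step 2: add edge 0-4 (w=2); MST = {0-2(w=1) 0-4(w=2)}
step 3: add edge 3-4 (w=6); MST = {0-2(w=1) 0-4(w=2) 3-4(w=6)}
step 4: add edge 1-2 (w=8); MST = {0-2(w=1) 0-4(w=2) 1-2(w=8) 3-4(w=6)}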